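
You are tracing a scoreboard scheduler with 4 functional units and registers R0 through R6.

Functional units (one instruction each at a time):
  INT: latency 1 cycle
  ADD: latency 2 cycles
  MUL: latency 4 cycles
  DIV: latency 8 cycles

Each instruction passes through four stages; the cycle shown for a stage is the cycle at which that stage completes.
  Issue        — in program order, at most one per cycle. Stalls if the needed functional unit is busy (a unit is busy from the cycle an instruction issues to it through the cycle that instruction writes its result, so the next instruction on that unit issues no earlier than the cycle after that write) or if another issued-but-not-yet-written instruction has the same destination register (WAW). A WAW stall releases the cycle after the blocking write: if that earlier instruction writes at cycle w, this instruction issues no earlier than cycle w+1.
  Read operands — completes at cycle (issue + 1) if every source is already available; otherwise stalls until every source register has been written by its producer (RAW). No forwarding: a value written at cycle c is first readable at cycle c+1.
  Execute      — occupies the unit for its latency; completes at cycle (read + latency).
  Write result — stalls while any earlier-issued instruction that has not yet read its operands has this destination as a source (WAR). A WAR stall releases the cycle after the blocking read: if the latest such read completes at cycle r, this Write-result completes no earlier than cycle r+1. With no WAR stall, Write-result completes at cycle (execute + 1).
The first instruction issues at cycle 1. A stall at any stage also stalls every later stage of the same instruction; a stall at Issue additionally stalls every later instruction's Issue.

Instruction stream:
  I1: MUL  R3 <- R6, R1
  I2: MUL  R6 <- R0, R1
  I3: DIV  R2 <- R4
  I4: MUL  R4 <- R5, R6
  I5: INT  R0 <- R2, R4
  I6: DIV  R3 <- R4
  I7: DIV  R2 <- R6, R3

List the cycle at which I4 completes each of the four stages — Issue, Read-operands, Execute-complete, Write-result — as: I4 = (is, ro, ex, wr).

I1 -> (1, 2, 6, 7)
I2 -> (8, 9, 13, 14)  // struct: MUL busy until I1 writes@7
I3 -> (9, 10, 18, 19)
I4 -> (15, 16, 20, 21)  // struct: MUL busy until I2 writes@14
I5 -> (16, 22, 23, 24)  // RAW R4: wait I4 write@21
I6 -> (20, 22, 30, 31)  // struct: DIV busy until I3 writes@19, RAW R4: wait I4 write@21
I7 -> (32, 33, 41, 42)  // struct: DIV busy until I6 writes@31

I4 = (15, 16, 20, 21)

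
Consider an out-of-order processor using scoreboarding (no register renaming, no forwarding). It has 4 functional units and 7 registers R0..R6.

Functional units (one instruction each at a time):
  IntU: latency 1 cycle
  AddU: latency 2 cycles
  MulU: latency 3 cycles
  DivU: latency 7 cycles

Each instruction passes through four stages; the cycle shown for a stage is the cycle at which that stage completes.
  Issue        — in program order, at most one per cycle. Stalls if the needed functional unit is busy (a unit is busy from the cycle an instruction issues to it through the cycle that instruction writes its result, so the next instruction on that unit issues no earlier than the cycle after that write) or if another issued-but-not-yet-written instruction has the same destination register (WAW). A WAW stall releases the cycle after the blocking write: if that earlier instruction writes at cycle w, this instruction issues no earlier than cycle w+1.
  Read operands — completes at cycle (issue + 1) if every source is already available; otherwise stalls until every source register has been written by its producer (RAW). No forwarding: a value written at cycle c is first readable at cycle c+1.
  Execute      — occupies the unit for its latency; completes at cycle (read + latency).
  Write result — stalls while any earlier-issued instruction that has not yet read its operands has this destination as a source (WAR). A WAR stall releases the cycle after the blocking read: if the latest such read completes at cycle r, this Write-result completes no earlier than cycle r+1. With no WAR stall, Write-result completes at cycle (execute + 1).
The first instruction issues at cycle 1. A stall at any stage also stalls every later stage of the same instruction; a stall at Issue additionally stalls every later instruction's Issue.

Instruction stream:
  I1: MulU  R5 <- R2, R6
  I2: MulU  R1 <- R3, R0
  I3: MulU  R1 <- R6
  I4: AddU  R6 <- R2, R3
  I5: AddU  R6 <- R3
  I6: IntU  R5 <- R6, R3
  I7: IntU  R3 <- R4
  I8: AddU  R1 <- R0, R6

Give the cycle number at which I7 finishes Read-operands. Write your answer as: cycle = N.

cycle = 28

[I1] 1/2/5/6
[I2] 7/8/11/12  (struct: MulU busy until I1 writes@6)
[I3] 13/14/17/18  (struct: MulU busy until I2 writes@12)
[I4] 14/15/17/18
[I5] 19/20/22/23  (struct: AddU busy until I4 writes@18)
[I6] 20/24/25/26  (RAW R6: wait I5 write@23)
[I7] 27/28/29/30  (struct: IntU busy until I6 writes@26)
[I8] 28/29/31/32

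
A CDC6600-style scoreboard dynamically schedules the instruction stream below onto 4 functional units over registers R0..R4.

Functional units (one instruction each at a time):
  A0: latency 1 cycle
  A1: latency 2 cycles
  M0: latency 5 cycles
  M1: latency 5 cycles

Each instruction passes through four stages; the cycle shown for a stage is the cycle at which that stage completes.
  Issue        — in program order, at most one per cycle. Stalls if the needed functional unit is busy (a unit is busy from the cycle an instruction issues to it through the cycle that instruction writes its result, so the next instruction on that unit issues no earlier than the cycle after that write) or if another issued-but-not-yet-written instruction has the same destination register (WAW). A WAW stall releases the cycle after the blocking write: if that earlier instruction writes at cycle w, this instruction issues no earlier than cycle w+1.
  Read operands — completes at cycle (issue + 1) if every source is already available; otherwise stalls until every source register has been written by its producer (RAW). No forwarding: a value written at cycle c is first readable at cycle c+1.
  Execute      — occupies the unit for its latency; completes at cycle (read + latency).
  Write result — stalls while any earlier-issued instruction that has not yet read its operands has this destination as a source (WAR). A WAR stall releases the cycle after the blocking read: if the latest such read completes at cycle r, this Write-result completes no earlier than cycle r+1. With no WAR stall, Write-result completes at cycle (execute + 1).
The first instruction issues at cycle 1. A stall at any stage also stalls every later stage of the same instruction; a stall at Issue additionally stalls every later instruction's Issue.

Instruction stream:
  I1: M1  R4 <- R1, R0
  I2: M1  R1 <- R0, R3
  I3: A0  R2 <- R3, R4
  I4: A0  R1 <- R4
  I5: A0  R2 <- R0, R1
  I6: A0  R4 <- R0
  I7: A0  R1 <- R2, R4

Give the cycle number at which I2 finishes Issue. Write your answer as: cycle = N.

I1: IS=1 RO=2 EX=7 WR=8
I2: IS=9 RO=10 EX=15 WR=16  [struct: M1 busy until I1 writes@8]
I3: IS=10 RO=11 EX=12 WR=13
I4: IS=17 RO=18 EX=19 WR=20  [WAW R1: wait I2 write@16]
I5: IS=21 RO=22 EX=23 WR=24  [struct: A0 busy until I4 writes@20]
I6: IS=25 RO=26 EX=27 WR=28  [struct: A0 busy until I5 writes@24]
I7: IS=29 RO=30 EX=31 WR=32  [struct: A0 busy until I6 writes@28]

cycle = 9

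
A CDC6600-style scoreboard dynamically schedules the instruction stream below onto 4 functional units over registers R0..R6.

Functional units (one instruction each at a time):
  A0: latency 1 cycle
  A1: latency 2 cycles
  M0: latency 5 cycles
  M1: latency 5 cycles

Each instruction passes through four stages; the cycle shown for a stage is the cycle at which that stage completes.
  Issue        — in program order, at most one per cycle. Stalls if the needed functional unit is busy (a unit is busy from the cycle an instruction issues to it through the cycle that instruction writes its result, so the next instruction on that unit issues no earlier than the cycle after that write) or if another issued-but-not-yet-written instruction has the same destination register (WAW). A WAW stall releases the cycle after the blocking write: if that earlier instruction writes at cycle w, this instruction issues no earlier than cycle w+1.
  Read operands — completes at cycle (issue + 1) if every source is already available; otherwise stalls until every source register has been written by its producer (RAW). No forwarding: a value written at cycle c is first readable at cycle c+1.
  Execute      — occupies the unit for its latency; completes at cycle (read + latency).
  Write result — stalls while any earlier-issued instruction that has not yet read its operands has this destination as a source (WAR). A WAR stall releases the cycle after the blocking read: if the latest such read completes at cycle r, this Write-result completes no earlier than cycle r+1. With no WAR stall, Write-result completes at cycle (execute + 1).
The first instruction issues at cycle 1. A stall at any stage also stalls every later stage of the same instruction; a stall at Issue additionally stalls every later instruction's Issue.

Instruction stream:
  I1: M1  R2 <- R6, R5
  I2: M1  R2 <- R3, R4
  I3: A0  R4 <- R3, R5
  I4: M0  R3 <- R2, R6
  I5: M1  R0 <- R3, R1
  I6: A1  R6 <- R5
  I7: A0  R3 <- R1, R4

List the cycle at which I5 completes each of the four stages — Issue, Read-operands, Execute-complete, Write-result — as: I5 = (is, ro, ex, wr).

I5 = (17, 24, 29, 30)

t=1  issue I1 (M1)
t=2  I1 read-ops
t=7  I1 finished on M1
t=8  I1→R2
t=9  issue I2 (M1)
t=10  I2 read-ops; issue I3 (A0)
t=11  I3 read-ops; issue I4 (M0)
t=12  I3 finished on A0
t=13  I3→R4
t=15  I2 finished on M1
t=16  I2→R2
t=17  I4 read-ops; issue I5 (M1)
t=18  issue I6 (A1)
t=19  I6 read-ops
t=21  I6 finished on A1
t=22  I4 finished on M0; I6→R6
t=23  I4→R3
t=24  I5 read-ops; issue I7 (A0)
t=25  I7 read-ops
t=26  I7 finished on A0
t=27  I7→R3
t=29  I5 finished on M1
t=30  I5→R0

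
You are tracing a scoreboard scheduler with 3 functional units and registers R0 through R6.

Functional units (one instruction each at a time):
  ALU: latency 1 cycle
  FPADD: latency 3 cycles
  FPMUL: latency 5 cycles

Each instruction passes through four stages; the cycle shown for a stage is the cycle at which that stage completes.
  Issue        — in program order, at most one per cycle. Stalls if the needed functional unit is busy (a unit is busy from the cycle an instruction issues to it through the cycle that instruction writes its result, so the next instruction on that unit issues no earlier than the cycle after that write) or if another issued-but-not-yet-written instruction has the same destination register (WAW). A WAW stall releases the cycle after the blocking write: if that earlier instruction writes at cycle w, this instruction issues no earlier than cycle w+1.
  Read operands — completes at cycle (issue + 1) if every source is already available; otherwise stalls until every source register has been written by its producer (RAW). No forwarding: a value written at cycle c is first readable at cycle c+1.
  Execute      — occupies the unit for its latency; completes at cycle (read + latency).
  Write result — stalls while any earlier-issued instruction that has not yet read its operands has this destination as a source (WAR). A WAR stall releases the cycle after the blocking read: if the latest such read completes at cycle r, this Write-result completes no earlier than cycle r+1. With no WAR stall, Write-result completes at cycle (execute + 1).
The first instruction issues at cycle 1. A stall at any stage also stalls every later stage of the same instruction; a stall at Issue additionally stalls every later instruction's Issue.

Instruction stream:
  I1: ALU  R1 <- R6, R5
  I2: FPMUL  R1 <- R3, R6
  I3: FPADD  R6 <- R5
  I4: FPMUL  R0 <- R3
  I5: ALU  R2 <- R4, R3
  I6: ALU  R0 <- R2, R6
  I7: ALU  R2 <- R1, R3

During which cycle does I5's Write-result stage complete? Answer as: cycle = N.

cycle = 17

c1: issue I1 (ALU)
c2: I1 read-ops
c3: I1 finished on ALU
c4: I1→R1
c5: issue I2 (FPMUL)
c6: I2 read-ops | issue I3 (FPADD)
c7: I3 read-ops
c10: I3 finished on FPADD
c11: I2 finished on FPMUL | I3→R6
c12: I2→R1
c13: issue I4 (FPMUL)
c14: I4 read-ops | issue I5 (ALU)
c15: I5 read-ops
c16: I5 finished on ALU
c17: I5→R2
c19: I4 finished on FPMUL
c20: I4→R0
c21: issue I6 (ALU)
c22: I6 read-ops
c23: I6 finished on ALU
c24: I6→R0
c25: issue I7 (ALU)
c26: I7 read-ops
c27: I7 finished on ALU
c28: I7→R2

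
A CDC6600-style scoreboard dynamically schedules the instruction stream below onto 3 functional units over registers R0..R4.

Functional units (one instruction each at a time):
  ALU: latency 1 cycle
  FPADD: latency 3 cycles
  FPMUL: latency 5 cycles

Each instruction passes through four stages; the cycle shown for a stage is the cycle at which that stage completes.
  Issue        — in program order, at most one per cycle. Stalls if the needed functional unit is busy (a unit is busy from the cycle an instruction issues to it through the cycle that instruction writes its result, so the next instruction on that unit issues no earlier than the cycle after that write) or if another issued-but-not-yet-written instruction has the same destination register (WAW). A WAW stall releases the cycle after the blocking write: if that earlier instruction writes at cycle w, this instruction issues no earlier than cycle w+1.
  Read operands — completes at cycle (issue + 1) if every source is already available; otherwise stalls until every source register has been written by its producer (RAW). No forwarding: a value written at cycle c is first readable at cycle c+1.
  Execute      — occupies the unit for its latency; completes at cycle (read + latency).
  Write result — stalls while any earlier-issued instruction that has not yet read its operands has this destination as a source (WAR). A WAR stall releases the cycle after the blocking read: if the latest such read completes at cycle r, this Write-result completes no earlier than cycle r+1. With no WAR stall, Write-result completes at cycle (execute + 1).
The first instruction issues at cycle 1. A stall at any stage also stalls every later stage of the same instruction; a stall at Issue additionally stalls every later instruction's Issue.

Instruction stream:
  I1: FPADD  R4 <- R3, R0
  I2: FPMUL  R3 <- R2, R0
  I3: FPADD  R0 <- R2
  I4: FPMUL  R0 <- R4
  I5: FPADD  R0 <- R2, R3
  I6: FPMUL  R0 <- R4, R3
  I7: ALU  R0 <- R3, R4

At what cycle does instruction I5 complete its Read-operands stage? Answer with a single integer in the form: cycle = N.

[I1] 1/2/5/6
[I2] 2/3/8/9
[I3] 7/8/11/12  (struct: FPADD busy until I1 writes@6)
[I4] 13/14/19/20  (WAW R0: wait I3 write@12)
[I5] 21/22/25/26  (WAW R0: wait I4 write@20)
[I6] 27/28/33/34  (WAW R0: wait I5 write@26)
[I7] 35/36/37/38  (WAW R0: wait I6 write@34)

cycle = 22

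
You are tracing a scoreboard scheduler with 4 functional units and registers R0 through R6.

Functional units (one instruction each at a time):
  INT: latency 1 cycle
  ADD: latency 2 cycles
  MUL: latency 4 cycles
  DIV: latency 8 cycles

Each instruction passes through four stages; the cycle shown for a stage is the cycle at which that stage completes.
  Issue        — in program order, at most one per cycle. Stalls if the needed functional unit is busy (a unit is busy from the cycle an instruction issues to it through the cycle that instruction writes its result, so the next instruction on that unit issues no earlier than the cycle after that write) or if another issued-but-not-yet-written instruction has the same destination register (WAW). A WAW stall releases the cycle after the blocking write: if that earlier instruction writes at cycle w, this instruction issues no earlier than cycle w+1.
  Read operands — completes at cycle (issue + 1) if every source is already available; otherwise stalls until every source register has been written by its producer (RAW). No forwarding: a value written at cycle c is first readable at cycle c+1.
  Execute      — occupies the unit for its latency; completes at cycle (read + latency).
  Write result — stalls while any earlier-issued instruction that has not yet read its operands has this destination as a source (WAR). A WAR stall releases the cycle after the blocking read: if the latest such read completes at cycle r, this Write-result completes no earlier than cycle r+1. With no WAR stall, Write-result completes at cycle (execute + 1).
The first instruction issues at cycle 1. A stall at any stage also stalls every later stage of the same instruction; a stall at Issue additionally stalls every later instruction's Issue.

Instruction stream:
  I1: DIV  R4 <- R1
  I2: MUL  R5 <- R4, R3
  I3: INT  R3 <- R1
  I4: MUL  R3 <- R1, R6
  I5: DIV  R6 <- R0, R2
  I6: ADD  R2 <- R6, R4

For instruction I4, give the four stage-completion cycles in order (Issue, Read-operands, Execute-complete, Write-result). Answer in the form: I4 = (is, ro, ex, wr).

c1: issue I1 (DIV)
c2: I1 read-ops · issue I2 (MUL)
c3: issue I3 (INT)
c4: I3 read-ops
c5: I3 finished on INT
c10: I1 finished on DIV
c11: I1→R4
c12: I2 read-ops
c13: I3→R3
c16: I2 finished on MUL
c17: I2→R5
c18: issue I4 (MUL)
c19: I4 read-ops · issue I5 (DIV)
c20: I5 read-ops · issue I6 (ADD)
c23: I4 finished on MUL
c24: I4→R3
c28: I5 finished on DIV
c29: I5→R6
c30: I6 read-ops
c32: I6 finished on ADD
c33: I6→R2

I4 = (18, 19, 23, 24)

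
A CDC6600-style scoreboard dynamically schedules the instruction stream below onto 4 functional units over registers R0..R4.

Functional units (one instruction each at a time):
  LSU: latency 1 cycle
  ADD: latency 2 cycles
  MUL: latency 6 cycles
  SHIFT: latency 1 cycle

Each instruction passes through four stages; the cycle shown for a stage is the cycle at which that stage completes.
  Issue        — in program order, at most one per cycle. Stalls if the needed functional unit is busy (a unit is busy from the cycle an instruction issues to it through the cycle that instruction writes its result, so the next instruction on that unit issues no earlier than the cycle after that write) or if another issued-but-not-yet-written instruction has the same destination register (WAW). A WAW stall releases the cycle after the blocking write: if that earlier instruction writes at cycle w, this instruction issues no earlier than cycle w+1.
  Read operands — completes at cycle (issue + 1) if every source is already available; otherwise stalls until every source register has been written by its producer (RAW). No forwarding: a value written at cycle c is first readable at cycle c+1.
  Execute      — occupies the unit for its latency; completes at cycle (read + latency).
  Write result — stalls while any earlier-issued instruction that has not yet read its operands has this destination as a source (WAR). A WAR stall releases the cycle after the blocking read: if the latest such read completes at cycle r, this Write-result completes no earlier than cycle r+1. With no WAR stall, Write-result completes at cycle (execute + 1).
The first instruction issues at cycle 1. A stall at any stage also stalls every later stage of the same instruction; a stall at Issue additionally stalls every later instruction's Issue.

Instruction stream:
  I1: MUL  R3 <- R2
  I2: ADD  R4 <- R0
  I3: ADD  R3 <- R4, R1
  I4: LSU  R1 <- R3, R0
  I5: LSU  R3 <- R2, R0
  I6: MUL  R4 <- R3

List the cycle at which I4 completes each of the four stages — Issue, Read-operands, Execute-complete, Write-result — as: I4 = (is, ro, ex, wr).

[1] I1→MUL
[2] I1 RO; I2→ADD
[3] I2 RO
[5] I2 EX
[6] I2 WR R4
[8] I1 EX
[9] I1 WR R3
[10] I3→ADD
[11] I3 RO; I4→LSU
[13] I3 EX
[14] I3 WR R3
[15] I4 RO
[16] I4 EX
[17] I4 WR R1
[18] I5→LSU
[19] I5 RO; I6→MUL
[20] I5 EX
[21] I5 WR R3
[22] I6 RO
[28] I6 EX
[29] I6 WR R4

I4 = (11, 15, 16, 17)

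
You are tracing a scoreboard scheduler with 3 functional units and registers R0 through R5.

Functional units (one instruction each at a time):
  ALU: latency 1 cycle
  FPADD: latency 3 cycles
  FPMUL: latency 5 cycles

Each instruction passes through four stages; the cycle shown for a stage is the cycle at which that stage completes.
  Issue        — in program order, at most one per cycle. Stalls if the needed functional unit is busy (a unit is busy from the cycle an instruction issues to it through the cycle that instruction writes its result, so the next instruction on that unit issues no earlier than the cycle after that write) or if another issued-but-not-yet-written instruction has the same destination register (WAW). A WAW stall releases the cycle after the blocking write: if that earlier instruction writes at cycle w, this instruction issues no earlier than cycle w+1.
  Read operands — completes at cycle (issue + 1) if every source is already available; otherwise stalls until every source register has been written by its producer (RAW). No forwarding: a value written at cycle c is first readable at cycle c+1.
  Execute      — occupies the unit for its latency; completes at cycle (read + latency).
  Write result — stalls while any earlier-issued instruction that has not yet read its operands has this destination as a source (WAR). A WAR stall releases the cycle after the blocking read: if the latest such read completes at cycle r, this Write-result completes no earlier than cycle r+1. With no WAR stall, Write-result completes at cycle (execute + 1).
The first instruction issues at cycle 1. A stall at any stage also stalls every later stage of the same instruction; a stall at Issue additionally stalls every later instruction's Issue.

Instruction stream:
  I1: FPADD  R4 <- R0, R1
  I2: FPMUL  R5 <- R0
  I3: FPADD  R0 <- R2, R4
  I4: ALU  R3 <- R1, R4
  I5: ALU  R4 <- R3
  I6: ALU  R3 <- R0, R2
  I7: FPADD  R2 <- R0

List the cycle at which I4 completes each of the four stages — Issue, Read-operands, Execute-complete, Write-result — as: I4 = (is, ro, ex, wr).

1) issue 1, read 2, done 5, write 6
2) issue 2, read 3, done 8, write 9
3) issue 7, read 8, done 11, write 12  <struct: FPADD busy until I1 writes@6>
4) issue 8, read 9, done 10, write 11
5) issue 12, read 13, done 14, write 15  <struct: ALU busy until I4 writes@11>
6) issue 16, read 17, done 18, write 19  <struct: ALU busy until I5 writes@15>
7) issue 17, read 18, done 21, write 22

I4 = (8, 9, 10, 11)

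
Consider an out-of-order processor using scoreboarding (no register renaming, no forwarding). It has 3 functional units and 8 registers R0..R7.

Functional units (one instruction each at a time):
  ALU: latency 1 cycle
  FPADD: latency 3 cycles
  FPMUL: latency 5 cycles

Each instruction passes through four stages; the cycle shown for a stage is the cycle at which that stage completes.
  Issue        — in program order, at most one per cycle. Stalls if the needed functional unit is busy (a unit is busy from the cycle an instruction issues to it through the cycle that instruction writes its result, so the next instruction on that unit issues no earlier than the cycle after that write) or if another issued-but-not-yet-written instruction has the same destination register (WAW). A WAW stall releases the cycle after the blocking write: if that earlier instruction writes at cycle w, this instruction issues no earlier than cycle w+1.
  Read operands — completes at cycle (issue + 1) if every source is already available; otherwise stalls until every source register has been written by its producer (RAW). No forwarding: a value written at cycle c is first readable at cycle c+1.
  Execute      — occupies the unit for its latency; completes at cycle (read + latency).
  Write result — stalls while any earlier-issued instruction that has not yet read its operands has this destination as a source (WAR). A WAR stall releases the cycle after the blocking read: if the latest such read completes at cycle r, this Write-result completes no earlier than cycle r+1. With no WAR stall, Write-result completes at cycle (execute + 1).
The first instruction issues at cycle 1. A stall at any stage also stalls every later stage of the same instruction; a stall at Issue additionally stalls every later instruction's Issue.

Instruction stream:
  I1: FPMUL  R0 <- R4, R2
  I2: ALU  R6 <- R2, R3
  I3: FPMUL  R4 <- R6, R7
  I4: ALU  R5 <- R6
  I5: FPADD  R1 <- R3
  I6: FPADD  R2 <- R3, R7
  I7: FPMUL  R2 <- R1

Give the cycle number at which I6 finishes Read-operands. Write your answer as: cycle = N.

[I1] 1/2/7/8
[I2] 2/3/4/5
[I3] 9/10/15/16  (struct: FPMUL busy until I1 writes@8)
[I4] 10/11/12/13
[I5] 11/12/15/16
[I6] 17/18/21/22  (struct: FPADD busy until I5 writes@16)
[I7] 23/24/29/30  (WAW R2: wait I6 write@22)

cycle = 18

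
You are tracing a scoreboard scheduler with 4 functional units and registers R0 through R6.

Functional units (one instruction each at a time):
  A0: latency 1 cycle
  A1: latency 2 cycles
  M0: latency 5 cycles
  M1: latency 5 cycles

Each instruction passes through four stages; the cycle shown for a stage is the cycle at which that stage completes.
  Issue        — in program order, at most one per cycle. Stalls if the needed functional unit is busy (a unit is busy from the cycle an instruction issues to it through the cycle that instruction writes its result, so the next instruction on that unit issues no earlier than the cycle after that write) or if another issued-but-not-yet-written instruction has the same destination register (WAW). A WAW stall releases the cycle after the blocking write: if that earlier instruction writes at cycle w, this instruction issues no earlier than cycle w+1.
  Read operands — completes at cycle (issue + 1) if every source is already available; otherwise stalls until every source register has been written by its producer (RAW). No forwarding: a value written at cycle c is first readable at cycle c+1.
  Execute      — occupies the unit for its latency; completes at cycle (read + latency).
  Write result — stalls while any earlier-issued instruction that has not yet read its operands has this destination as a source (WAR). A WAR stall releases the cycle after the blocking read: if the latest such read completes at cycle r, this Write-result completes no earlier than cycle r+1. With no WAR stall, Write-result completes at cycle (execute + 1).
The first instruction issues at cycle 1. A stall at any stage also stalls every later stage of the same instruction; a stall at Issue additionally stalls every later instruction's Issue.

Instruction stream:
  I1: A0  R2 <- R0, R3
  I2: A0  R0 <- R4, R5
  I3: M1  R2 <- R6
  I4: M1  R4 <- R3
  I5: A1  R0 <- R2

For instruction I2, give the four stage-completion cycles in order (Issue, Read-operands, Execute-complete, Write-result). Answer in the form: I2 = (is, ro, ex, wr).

I1  is:1  ro:2  ex:3  wr:4
I2  is:5  ro:6  ex:7  wr:8  — struct: A0 busy until I1 writes@4
I3  is:6  ro:7  ex:12  wr:13
I4  is:14  ro:15  ex:20  wr:21  — struct: M1 busy until I3 writes@13
I5  is:15  ro:16  ex:18  wr:19

I2 = (5, 6, 7, 8)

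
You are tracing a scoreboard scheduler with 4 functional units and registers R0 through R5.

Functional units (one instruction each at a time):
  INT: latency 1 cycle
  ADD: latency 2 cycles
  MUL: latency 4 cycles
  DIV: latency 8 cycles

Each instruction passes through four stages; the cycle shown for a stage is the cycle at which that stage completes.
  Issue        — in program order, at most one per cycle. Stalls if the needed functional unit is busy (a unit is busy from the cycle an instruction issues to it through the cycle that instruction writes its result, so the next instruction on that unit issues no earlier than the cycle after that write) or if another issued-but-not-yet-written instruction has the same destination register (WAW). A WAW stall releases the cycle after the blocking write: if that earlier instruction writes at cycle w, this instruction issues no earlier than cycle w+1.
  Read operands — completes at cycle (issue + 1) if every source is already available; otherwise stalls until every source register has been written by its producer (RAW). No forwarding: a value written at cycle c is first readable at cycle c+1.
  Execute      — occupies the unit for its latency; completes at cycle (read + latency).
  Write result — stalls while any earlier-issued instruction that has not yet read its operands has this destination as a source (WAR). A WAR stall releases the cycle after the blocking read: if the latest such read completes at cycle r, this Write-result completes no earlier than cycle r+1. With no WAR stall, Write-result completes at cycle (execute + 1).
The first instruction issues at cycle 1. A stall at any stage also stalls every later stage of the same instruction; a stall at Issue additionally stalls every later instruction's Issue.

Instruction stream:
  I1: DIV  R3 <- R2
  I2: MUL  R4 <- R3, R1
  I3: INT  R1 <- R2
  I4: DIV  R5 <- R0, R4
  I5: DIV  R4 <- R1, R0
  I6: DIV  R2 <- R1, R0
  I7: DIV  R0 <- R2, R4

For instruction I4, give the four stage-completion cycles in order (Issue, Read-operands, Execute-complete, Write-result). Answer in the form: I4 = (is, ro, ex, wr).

cycle 1: I1 issues→DIV
cycle 2: I1 reads | I2 issues→MUL
cycle 3: I3 issues→INT
cycle 4: I3 reads
cycle 5: I3 exec-done
cycle 10: I1 exec-done
cycle 11: I1 writes R3
cycle 12: I2 reads | I4 issues→DIV
cycle 13: I3 writes R1
cycle 16: I2 exec-done
cycle 17: I2 writes R4
cycle 18: I4 reads
cycle 26: I4 exec-done
cycle 27: I4 writes R5
cycle 28: I5 issues→DIV
cycle 29: I5 reads
cycle 37: I5 exec-done
cycle 38: I5 writes R4
cycle 39: I6 issues→DIV
cycle 40: I6 reads
cycle 48: I6 exec-done
cycle 49: I6 writes R2
cycle 50: I7 issues→DIV
cycle 51: I7 reads
cycle 59: I7 exec-done
cycle 60: I7 writes R0

I4 = (12, 18, 26, 27)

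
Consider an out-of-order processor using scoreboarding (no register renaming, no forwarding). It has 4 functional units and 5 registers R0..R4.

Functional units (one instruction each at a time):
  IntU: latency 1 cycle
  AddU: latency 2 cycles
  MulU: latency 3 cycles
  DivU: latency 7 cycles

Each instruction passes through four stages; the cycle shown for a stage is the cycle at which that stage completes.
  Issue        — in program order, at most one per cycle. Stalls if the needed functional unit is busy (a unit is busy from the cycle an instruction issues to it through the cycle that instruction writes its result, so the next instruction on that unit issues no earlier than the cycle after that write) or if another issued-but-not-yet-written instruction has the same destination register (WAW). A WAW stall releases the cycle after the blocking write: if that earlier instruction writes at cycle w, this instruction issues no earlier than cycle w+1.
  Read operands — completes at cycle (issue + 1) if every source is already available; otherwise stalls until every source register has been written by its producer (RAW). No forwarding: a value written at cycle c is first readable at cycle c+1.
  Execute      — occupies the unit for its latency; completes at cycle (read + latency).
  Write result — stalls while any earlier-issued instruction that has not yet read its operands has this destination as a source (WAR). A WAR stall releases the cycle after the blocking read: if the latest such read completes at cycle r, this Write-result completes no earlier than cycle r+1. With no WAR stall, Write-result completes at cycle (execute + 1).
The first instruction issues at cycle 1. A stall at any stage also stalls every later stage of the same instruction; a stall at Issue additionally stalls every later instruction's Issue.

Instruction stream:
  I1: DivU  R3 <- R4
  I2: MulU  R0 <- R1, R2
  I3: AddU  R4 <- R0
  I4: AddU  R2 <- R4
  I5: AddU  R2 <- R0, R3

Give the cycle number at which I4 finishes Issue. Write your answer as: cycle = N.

cycle = 12

cycle 1: I1→DivU
cycle 2: I1 RO, I2→MulU
cycle 3: I2 RO, I3→AddU
cycle 6: I2 EX
cycle 7: I2 WR R0
cycle 8: I3 RO
cycle 9: I1 EX
cycle 10: I1 WR R3, I3 EX
cycle 11: I3 WR R4
cycle 12: I4→AddU
cycle 13: I4 RO
cycle 15: I4 EX
cycle 16: I4 WR R2
cycle 17: I5→AddU
cycle 18: I5 RO
cycle 20: I5 EX
cycle 21: I5 WR R2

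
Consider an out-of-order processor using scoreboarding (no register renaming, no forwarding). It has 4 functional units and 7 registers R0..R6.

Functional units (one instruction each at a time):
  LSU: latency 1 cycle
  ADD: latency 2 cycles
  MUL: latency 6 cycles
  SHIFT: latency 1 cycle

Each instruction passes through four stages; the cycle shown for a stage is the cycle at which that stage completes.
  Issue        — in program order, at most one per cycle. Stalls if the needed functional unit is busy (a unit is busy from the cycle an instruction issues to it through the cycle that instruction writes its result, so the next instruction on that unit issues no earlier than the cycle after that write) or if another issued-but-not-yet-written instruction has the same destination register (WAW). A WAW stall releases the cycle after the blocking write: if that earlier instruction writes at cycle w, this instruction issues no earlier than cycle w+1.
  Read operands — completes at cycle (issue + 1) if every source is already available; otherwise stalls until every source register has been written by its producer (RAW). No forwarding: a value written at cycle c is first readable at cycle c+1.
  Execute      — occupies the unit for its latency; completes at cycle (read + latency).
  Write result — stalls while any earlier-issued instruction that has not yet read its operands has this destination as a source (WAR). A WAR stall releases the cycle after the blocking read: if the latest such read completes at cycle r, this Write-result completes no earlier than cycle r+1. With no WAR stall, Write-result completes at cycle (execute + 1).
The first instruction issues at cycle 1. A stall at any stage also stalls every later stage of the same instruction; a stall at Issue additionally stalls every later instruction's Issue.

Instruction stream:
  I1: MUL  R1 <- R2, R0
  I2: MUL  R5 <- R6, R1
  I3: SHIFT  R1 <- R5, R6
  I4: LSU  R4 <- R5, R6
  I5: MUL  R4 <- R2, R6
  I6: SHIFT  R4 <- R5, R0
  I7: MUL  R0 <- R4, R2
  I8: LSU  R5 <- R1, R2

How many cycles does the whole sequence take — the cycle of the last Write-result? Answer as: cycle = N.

cycle = 42

I1 -> (1, 2, 8, 9)
I2 -> (10, 11, 17, 18)  // struct: MUL busy until I1 writes@9
I3 -> (11, 19, 20, 21)  // RAW R5: wait I2 write@18
I4 -> (12, 19, 20, 21)  // RAW R5: wait I2 write@18
I5 -> (22, 23, 29, 30)  // WAW R4: wait I4 write@21
I6 -> (31, 32, 33, 34)  // WAW R4: wait I5 write@30
I7 -> (32, 35, 41, 42)  // RAW R4: wait I6 write@34
I8 -> (33, 34, 35, 36)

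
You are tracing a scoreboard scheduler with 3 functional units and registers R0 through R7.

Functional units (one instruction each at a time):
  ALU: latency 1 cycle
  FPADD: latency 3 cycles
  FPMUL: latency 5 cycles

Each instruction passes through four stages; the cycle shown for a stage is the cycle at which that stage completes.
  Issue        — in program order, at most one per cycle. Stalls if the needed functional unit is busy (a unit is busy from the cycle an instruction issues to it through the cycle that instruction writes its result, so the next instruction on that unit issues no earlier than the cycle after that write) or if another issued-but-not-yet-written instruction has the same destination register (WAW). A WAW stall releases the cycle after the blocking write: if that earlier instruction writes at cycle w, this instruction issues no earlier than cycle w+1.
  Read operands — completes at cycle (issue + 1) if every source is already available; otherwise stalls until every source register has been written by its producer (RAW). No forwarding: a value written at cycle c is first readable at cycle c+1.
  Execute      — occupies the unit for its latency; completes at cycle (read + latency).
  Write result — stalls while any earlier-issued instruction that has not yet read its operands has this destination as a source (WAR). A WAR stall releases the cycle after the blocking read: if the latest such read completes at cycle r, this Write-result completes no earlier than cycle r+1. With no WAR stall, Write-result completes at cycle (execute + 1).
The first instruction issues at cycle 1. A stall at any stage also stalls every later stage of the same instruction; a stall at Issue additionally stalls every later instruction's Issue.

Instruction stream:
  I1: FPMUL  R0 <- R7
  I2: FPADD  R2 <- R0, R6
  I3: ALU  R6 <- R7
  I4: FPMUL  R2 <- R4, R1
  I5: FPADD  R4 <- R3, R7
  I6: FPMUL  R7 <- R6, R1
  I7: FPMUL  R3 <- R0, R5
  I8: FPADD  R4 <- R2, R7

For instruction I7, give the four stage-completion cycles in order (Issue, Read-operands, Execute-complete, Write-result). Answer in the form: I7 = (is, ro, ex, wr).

cycle 1: I1→FPMUL
cycle 2: I1 RO · I2→FPADD
cycle 3: I3→ALU
cycle 4: I3 RO
cycle 5: I3 EX
cycle 7: I1 EX
cycle 8: I1 WR R0
cycle 9: I2 RO
cycle 10: I3 WR R6
cycle 12: I2 EX
cycle 13: I2 WR R2
cycle 14: I4→FPMUL
cycle 15: I4 RO · I5→FPADD
cycle 16: I5 RO
cycle 19: I5 EX
cycle 20: I4 EX · I5 WR R4
cycle 21: I4 WR R2
cycle 22: I6→FPMUL
cycle 23: I6 RO
cycle 28: I6 EX
cycle 29: I6 WR R7
cycle 30: I7→FPMUL
cycle 31: I7 RO · I8→FPADD
cycle 32: I8 RO
cycle 35: I8 EX
cycle 36: I7 EX · I8 WR R4
cycle 37: I7 WR R3

I7 = (30, 31, 36, 37)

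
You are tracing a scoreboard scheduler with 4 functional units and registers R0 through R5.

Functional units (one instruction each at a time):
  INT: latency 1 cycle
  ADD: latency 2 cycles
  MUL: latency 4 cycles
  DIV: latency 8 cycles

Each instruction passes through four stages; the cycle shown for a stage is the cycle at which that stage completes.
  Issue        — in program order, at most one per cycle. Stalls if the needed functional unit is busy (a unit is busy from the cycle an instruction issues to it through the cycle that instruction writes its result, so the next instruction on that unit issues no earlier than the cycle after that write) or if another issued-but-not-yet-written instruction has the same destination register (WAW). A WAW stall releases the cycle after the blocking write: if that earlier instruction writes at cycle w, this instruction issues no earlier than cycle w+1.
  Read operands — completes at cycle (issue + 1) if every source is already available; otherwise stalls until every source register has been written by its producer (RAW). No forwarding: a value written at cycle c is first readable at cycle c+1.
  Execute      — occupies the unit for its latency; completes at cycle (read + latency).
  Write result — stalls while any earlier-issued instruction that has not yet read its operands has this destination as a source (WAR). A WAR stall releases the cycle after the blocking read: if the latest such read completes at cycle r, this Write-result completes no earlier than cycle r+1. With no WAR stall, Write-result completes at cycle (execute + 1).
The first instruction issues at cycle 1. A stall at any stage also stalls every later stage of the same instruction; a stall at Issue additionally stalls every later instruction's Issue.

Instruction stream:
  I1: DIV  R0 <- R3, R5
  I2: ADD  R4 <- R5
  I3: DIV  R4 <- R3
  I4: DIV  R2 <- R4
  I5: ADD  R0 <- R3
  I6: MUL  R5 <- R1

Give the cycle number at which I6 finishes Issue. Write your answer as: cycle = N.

  I1 | 1 | 2 | 10 | 11
  I2 | 2 | 3 | 5 | 6
  I3 | 12 | 13 | 21 | 22   struct: DIV busy until I1 writes@11
  I4 | 23 | 24 | 32 | 33   struct: DIV busy until I3 writes@22
  I5 | 24 | 25 | 27 | 28
  I6 | 25 | 26 | 30 | 31

cycle = 25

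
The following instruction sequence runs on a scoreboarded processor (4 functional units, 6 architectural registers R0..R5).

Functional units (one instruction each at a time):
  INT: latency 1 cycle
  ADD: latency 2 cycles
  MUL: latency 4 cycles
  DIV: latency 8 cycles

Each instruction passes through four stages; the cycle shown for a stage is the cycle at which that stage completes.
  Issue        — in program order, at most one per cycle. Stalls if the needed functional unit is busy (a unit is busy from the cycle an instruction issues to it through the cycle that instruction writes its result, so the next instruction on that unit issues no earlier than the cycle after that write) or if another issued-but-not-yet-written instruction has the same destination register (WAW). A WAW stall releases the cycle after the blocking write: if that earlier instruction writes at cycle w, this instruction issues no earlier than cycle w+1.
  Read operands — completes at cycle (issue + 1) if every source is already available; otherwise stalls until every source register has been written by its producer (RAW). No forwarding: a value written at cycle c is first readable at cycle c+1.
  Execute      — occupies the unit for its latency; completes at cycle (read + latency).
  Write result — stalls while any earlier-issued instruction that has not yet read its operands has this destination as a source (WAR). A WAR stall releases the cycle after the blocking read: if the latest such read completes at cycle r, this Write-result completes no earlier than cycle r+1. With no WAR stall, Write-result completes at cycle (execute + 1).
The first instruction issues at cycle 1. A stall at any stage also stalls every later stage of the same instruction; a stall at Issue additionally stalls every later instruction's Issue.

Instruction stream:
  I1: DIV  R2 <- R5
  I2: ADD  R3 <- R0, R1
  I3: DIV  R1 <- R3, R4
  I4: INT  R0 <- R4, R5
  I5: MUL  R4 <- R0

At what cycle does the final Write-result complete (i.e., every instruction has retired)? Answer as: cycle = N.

I1: IS=1 RO=2 EX=10 WR=11
I2: IS=2 RO=3 EX=5 WR=6
I3: IS=12 RO=13 EX=21 WR=22  [struct: DIV busy until I1 writes@11]
I4: IS=13 RO=14 EX=15 WR=16
I5: IS=14 RO=17 EX=21 WR=22  [RAW R0: wait I4 write@16]

cycle = 22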